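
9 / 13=0.69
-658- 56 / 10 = -3318 / 5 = -663.60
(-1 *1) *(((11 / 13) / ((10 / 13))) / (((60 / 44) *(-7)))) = 121 / 1050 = 0.12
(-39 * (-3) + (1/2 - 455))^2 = 455625/4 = 113906.25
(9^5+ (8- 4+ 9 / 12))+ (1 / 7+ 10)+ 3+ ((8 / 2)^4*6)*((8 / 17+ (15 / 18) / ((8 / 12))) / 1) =29373825 / 476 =61709.72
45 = 45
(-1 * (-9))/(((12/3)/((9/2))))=81/8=10.12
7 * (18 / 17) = 7.41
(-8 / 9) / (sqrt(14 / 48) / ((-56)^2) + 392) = -35246833664 / 15543853645821 + 7168 * sqrt(42) / 46631560937463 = -0.00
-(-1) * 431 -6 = 425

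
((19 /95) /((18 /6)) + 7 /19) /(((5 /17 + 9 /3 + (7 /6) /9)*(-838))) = -18972 /125107115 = -0.00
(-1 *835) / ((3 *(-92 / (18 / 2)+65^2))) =-2505 / 37933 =-0.07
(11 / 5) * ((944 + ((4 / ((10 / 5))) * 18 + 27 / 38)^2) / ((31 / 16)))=145603084 / 55955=2602.15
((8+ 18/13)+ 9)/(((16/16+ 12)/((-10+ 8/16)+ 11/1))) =717/338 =2.12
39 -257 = -218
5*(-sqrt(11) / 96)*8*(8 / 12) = -5*sqrt(11) / 18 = -0.92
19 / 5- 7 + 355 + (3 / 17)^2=508396 / 1445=351.83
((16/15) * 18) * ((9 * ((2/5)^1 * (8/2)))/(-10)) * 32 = -110592/125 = -884.74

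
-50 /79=-0.63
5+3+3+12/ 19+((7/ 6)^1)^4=332035/ 24624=13.48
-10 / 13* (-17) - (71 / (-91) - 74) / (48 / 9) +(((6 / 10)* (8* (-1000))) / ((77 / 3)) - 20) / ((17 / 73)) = -2578625 / 2992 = -861.84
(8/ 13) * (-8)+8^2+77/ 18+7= 16463/ 234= 70.35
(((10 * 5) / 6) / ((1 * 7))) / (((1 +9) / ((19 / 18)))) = 95 / 756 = 0.13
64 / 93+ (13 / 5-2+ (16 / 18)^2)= 26093 / 12555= 2.08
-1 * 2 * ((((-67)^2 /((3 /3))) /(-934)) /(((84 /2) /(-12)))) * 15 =-134670 /3269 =-41.20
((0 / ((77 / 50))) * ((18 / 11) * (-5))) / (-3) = 0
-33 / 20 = -1.65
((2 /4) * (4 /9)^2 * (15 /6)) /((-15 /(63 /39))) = -28 /1053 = -0.03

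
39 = 39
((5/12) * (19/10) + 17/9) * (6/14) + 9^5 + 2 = 9920761/168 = 59052.15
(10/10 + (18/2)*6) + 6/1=61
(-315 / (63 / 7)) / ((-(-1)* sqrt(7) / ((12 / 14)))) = -30* sqrt(7) / 7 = -11.34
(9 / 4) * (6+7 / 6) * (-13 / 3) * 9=-5031 / 8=-628.88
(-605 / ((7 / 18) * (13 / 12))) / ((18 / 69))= -500940 / 91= -5504.84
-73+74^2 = 5403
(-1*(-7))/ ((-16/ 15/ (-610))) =32025/ 8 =4003.12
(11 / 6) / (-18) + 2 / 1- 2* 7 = -1307 / 108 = -12.10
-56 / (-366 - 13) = 56 / 379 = 0.15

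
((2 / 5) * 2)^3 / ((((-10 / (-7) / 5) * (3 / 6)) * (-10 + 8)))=-224 / 125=-1.79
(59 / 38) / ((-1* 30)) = -59 / 1140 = -0.05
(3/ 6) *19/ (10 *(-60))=-19/ 1200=-0.02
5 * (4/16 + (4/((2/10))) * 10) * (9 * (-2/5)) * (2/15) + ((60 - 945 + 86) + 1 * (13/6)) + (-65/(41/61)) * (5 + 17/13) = -56623/30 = -1887.43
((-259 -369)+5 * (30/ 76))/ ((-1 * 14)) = 23789/ 532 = 44.72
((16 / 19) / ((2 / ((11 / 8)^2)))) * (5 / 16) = 605 / 2432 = 0.25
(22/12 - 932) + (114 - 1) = -4903/6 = -817.17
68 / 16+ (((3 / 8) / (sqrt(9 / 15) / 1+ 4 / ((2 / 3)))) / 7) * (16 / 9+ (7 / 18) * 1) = 14107 / 3304 - 13 * sqrt(15) / 19824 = 4.27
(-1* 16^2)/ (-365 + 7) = 128/ 179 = 0.72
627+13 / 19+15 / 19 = 11941 / 19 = 628.47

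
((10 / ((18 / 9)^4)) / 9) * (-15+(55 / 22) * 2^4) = 125 / 72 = 1.74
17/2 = 8.50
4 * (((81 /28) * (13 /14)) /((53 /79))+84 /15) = 997663 /25970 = 38.42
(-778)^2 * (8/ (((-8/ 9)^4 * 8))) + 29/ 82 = 40705515169/ 41984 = 969548.28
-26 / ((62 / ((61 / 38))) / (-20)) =7930 / 589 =13.46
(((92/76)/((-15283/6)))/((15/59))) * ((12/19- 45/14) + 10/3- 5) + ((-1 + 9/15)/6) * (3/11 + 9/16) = -973456283/20391434448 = -0.05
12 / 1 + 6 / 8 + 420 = 1731 / 4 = 432.75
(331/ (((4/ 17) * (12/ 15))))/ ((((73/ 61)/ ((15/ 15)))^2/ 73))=104690335/ 1168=89632.14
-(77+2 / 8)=-309 / 4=-77.25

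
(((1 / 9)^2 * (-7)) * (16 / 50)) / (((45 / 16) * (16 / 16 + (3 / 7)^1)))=-3136 / 455625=-0.01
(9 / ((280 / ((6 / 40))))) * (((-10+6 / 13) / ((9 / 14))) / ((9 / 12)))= -0.10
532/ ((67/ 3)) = 1596/ 67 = 23.82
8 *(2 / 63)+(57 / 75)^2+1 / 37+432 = 630620866 / 1456875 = 432.86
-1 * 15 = -15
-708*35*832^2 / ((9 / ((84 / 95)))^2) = -896546373632 / 5415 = -165567197.35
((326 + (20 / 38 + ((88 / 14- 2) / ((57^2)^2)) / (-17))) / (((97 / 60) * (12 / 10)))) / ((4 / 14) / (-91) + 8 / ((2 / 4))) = 62209214002390 / 5912525238777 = 10.52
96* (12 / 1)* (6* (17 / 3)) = 39168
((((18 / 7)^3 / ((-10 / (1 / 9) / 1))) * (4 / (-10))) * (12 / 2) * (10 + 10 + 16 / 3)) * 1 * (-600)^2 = 1418342400 / 343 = 4135109.04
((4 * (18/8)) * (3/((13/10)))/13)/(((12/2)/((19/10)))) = 171/338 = 0.51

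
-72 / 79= -0.91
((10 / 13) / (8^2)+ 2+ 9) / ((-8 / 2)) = -4581 / 1664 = -2.75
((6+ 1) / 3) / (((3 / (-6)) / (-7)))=98 / 3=32.67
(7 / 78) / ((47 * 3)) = 7 / 10998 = 0.00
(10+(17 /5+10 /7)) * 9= 4671 /35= 133.46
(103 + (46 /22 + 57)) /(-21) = -1783 /231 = -7.72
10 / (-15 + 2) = -10 / 13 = -0.77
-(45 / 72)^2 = -25 / 64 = -0.39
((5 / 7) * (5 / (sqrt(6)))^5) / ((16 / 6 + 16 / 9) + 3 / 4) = 15625 * sqrt(6) / 7854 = 4.87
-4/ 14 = -0.29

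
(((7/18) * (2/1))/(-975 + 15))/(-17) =7/146880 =0.00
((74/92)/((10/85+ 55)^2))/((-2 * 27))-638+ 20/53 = -73700490181553/115586374788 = -637.62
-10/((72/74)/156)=-4810/3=-1603.33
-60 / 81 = -20 / 27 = -0.74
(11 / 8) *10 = 55 / 4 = 13.75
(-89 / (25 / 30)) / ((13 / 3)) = -1602 / 65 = -24.65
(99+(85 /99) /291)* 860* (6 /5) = 102171.04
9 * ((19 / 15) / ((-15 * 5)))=-0.15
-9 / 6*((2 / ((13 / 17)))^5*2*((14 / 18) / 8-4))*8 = 12767354144 / 1113879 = 11462.07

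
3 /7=0.43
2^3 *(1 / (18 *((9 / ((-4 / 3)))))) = -16 / 243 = -0.07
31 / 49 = 0.63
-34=-34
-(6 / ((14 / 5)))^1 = -15 / 7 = -2.14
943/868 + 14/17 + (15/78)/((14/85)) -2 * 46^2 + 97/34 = -202669617/47957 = -4226.07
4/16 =1/4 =0.25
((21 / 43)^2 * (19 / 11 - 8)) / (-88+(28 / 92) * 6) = 699867 / 40311898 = 0.02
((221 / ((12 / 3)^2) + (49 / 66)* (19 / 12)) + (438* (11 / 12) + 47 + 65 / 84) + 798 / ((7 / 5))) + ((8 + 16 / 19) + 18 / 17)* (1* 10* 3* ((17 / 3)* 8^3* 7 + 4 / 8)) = 21608953876165 / 3581424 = 6033620.67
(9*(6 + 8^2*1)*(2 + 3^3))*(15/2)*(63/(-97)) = -8632575/97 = -88995.62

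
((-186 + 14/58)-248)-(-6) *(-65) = -23889/29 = -823.76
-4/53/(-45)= 4/2385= 0.00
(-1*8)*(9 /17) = -72 /17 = -4.24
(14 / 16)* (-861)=-753.38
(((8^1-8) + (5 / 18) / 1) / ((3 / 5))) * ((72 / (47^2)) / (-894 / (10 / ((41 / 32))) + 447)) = 16000 / 352510011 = 0.00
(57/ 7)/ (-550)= -57/ 3850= -0.01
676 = 676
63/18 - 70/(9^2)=427/162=2.64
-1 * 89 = -89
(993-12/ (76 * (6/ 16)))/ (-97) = -18859/ 1843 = -10.23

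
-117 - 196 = -313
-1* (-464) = 464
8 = 8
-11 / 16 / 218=-11 / 3488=-0.00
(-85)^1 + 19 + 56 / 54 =-1754 / 27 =-64.96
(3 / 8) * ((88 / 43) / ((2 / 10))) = 3.84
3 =3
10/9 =1.11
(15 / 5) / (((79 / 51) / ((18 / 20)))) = 1377 / 790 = 1.74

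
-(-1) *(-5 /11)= -5 /11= -0.45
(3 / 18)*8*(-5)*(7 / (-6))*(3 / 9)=70 / 27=2.59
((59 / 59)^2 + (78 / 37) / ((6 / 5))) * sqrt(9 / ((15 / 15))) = 306 / 37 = 8.27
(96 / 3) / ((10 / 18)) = 288 / 5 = 57.60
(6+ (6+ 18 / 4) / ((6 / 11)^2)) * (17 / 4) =16847 / 96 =175.49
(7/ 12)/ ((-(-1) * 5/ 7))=49/ 60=0.82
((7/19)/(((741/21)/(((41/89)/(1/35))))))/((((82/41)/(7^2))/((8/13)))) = 2.54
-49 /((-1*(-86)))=-49 /86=-0.57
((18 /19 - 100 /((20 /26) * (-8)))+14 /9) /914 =12827 /625176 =0.02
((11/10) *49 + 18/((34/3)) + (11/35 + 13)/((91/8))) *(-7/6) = -66.10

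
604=604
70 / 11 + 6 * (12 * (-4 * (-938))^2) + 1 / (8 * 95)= 8473531260891 / 8360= 1013580294.36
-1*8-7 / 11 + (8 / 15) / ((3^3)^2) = -1038737 / 120285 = -8.64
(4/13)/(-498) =-2/3237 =-0.00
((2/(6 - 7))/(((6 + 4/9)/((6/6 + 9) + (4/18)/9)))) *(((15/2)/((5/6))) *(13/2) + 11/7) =-1682/9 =-186.89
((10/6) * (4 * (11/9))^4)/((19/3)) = 18740480/124659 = 150.33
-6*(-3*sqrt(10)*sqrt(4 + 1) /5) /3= 6*sqrt(2)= 8.49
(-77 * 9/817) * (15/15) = -693/817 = -0.85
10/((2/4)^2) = 40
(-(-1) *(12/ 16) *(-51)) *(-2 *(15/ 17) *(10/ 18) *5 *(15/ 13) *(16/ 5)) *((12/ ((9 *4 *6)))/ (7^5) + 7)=1058841500/ 218491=4846.16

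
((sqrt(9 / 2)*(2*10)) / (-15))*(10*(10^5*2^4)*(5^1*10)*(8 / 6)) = -3016988933.06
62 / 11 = 5.64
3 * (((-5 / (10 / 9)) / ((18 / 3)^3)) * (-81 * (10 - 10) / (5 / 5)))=0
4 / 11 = 0.36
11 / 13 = 0.85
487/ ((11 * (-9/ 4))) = -1948/ 99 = -19.68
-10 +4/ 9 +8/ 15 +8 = -46/ 45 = -1.02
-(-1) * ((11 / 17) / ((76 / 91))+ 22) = 29425 / 1292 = 22.77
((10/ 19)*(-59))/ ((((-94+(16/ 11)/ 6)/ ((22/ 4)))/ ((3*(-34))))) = -321255/ 1729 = -185.80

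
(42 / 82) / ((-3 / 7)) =-49 / 41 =-1.20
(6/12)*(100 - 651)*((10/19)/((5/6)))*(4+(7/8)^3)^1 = -208017/256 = -812.57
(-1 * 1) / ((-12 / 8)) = 2 / 3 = 0.67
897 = 897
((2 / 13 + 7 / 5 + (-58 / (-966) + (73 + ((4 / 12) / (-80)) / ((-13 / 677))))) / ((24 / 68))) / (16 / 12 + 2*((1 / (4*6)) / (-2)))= 9830981 / 59892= 164.15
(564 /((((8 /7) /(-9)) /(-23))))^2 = 41742167481 /4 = 10435541870.25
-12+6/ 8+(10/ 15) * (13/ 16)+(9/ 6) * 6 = -41/ 24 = -1.71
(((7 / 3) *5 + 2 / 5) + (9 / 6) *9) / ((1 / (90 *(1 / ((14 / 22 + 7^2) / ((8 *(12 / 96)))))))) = 649 / 14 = 46.36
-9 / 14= -0.64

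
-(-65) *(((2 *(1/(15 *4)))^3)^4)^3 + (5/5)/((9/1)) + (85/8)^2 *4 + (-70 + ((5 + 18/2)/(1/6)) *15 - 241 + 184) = 47570201544900167247712500000000000000000000000000000013/30018927059399824200000000000000000000000000000000000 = 1584.67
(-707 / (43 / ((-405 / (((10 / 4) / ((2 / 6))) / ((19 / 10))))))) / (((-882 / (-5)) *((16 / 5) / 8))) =28785 / 1204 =23.91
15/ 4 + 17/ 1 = 83/ 4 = 20.75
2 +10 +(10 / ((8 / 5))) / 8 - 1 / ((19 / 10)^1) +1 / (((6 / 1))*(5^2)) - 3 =422329 / 45600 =9.26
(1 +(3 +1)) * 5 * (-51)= -1275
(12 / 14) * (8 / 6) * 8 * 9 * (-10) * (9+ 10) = -109440 / 7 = -15634.29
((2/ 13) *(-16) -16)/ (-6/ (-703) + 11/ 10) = -1687200/ 101309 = -16.65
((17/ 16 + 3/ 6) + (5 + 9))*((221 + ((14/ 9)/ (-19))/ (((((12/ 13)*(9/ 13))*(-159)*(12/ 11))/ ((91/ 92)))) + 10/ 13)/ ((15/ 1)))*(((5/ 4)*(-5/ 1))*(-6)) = 1939323400014965/ 224764720128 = 8628.24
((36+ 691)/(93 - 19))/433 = 727/32042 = 0.02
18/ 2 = 9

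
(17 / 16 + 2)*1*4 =49 / 4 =12.25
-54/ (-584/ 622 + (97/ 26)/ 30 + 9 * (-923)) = 13099320/ 2015309653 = 0.01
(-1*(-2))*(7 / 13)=14 / 13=1.08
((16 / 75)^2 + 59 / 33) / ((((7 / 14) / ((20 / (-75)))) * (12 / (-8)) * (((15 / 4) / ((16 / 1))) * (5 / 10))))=232327168 / 41765625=5.56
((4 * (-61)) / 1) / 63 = -244 / 63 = -3.87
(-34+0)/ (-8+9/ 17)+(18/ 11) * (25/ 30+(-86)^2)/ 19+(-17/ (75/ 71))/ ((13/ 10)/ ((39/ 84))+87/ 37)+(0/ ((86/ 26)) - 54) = 221768599258/ 379432185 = 584.47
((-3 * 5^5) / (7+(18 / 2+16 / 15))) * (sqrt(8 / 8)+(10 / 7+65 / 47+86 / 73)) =-4212984375 / 1537088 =-2740.89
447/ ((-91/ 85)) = -37995/ 91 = -417.53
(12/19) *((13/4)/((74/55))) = 2145/1406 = 1.53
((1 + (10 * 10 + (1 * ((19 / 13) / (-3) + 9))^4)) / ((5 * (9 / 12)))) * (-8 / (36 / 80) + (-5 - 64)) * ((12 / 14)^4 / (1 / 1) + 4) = -84332108908839440 / 149973439707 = -562313.63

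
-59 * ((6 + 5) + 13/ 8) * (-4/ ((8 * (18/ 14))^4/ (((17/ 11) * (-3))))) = -1.23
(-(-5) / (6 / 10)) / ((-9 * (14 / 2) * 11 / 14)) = -50 / 297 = -0.17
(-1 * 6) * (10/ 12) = -5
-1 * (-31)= 31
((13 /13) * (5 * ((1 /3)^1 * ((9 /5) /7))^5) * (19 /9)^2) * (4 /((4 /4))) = 4332 /10504375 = 0.00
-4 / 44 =-0.09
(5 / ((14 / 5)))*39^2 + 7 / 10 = 95087 / 35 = 2716.77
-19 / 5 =-3.80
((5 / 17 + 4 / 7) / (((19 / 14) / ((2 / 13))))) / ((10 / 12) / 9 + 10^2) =22248 / 22695595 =0.00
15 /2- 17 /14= 44 /7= 6.29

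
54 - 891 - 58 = -895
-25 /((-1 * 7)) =25 /7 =3.57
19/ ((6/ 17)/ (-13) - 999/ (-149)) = 625651/ 219885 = 2.85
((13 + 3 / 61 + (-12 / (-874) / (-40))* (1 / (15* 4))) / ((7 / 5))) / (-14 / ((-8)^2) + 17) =278281478 / 501018315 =0.56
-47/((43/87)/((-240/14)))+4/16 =1963021/1204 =1630.42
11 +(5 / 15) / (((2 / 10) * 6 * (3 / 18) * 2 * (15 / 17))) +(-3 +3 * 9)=647 / 18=35.94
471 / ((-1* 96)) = -157 / 32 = -4.91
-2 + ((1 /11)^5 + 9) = 1127358 /161051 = 7.00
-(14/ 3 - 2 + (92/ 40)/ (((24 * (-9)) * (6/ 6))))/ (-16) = 5737/ 34560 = 0.17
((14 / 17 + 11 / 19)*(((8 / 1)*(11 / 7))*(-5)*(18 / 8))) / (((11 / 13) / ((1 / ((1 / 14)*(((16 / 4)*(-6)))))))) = 88335 / 646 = 136.74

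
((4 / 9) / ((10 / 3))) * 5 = 2 / 3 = 0.67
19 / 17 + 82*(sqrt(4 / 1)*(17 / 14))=23831 / 119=200.26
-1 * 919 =-919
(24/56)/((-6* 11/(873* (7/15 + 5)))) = -11931/385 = -30.99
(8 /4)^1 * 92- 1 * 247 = -63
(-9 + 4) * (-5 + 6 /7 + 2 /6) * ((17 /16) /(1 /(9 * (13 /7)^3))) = 2801175 /2401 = 1166.67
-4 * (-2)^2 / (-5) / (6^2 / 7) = 28 / 45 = 0.62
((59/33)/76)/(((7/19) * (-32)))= -59/29568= -0.00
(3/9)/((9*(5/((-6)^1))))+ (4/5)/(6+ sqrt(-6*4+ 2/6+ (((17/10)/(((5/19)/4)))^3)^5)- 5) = -4271781441524108487250385355241918567950028/96115082434292440962002113564785361382391255+ 12207031250*sqrt(12815344324572325461608663711809587490959459)/2135890720762054243600046968106341364053139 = -0.04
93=93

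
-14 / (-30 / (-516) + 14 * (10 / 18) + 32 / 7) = -75852 / 67223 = -1.13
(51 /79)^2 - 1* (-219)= 1369380 /6241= 219.42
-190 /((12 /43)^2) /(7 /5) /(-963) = 878275 /485352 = 1.81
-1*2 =-2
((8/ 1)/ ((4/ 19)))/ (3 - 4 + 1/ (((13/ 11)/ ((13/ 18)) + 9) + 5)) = -6536/ 161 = -40.60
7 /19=0.37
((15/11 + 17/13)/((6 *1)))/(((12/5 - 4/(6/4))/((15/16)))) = -14325/9152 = -1.57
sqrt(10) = 3.16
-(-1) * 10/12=5/6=0.83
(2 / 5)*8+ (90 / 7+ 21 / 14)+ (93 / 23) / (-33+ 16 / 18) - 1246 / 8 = -128716689 / 930580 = -138.32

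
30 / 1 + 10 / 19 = 580 / 19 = 30.53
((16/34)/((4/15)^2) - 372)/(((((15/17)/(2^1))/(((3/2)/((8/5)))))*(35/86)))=-534189/280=-1907.82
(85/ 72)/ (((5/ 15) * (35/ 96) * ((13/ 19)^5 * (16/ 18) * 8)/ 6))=1136529441/ 20792408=54.66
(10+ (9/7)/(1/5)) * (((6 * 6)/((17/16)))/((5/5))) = 66240/119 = 556.64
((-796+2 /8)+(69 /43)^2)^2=34413745540329 /54700816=629126.73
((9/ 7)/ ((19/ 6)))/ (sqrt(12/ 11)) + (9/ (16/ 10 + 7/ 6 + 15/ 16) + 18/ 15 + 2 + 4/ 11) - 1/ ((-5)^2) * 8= 9 * sqrt(33)/ 133 + 1386988/ 244475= 6.06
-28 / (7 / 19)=-76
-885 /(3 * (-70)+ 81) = 295 /43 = 6.86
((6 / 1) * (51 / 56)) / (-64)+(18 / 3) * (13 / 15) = 45827 / 8960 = 5.11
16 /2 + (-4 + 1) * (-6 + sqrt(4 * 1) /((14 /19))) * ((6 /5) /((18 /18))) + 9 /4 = 22.08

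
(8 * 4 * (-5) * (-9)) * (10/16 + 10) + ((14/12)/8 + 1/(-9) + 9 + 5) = 2205221/144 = 15314.03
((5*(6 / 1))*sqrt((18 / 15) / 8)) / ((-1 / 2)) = -6*sqrt(15) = -23.24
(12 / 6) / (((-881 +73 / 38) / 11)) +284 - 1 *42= 8083174 / 33405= 241.97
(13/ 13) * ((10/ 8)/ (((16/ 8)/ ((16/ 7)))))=1.43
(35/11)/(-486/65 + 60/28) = -15925/26697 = -0.60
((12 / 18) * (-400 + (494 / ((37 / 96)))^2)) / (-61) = -4496976352 / 250527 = -17950.07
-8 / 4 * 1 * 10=-20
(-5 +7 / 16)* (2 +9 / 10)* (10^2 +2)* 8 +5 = -107917 / 10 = -10791.70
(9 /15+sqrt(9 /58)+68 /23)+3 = 3 * sqrt(58) /58+754 /115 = 6.95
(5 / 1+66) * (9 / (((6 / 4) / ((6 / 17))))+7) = 11005 / 17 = 647.35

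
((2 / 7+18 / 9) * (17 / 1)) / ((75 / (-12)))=-1088 / 175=-6.22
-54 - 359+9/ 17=-7012/ 17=-412.47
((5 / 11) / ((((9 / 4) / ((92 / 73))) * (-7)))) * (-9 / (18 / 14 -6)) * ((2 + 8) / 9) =-18400 / 238491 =-0.08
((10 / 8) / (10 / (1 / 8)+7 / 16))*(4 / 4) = 20 / 1287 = 0.02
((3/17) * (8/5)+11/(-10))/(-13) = 139/2210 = 0.06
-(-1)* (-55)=-55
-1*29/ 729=-0.04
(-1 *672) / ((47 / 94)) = -1344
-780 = -780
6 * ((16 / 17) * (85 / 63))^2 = 12800 / 1323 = 9.67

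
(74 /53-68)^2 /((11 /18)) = 224296200 /30899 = 7259.01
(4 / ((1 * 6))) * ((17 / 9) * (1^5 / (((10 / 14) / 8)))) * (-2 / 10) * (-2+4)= -5.64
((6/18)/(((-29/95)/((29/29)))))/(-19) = 5/87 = 0.06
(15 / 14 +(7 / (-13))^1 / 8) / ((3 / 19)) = 13889 / 2184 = 6.36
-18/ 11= -1.64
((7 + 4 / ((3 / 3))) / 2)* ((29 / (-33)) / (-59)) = 29 / 354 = 0.08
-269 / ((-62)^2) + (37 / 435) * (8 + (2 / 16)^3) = 130699109 / 214033920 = 0.61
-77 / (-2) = 77 / 2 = 38.50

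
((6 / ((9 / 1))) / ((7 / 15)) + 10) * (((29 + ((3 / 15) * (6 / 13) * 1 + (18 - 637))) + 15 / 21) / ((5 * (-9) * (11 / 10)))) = 953184 / 7007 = 136.03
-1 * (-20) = 20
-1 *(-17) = 17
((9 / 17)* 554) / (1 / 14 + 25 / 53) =3699612 / 6851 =540.01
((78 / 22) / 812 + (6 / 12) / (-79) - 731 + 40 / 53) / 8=-27309993889 / 299186272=-91.28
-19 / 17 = -1.12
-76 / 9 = -8.44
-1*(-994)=994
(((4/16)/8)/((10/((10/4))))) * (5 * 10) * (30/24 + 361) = 141.50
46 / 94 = 23 / 47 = 0.49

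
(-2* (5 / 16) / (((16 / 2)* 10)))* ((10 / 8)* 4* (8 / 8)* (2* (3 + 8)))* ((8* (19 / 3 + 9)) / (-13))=1265 / 156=8.11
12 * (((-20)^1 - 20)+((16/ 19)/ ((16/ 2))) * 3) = -9048/ 19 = -476.21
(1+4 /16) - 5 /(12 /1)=5 /6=0.83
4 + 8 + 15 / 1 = 27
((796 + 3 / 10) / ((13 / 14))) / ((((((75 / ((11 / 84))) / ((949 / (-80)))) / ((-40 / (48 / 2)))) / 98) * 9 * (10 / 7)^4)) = 752281706561 / 9720000000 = 77.40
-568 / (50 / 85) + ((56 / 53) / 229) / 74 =-2168104992 / 2245345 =-965.60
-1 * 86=-86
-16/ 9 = -1.78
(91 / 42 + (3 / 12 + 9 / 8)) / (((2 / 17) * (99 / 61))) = 88145 / 4752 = 18.55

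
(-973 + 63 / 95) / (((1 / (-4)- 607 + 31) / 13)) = 4803344 / 218975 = 21.94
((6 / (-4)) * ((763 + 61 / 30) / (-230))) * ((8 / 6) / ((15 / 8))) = 91804 / 25875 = 3.55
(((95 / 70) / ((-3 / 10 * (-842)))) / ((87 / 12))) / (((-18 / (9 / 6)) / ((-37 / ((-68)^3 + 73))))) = -3515 / 483589137906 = -0.00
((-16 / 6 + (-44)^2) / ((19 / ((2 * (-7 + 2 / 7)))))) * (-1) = 545200 / 399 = 1366.42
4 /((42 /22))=44 /21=2.10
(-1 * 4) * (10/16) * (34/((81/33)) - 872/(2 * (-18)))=-2570/27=-95.19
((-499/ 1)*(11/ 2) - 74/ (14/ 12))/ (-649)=39311/ 9086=4.33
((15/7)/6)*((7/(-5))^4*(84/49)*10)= 588/25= 23.52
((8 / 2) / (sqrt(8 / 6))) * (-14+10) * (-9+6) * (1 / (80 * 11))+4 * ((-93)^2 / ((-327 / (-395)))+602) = 3 * sqrt(3) / 110+4817612 / 109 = 44198.32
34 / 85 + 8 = 42 / 5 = 8.40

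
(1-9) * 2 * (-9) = 144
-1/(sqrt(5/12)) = -2*sqrt(15)/5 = -1.55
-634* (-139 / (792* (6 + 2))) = 44063 / 3168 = 13.91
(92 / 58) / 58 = 23 / 841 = 0.03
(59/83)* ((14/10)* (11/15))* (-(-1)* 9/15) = 4543/10375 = 0.44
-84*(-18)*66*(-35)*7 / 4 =-6112260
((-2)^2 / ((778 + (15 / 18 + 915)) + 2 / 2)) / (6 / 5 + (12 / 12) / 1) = 120 / 111859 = 0.00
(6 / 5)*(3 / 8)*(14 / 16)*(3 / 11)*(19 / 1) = 2.04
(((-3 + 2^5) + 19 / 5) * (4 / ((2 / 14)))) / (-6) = -2296 / 15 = -153.07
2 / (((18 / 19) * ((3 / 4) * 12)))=19 / 81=0.23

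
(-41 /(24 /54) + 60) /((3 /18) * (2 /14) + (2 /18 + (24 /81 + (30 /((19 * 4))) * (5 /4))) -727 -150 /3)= 926478 /22295093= 0.04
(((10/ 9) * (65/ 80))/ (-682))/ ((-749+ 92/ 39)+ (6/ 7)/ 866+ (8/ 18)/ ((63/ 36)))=2561195/ 1444141285312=0.00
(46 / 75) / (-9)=-46 / 675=-0.07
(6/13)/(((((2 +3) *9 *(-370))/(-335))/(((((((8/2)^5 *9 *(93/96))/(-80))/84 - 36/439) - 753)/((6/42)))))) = -517754493/10557950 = -49.04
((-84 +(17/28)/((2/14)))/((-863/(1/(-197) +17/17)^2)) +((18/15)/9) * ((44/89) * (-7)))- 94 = -94.37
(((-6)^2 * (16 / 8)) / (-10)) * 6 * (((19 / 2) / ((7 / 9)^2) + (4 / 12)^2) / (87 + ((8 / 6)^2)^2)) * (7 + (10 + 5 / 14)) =-1647349002 / 12524645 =-131.53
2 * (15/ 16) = 15/ 8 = 1.88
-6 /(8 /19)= -57 /4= -14.25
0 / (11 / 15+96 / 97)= 0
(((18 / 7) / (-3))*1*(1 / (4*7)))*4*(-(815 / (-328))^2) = 1992675 / 2635808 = 0.76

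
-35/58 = -0.60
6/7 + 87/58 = 33/14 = 2.36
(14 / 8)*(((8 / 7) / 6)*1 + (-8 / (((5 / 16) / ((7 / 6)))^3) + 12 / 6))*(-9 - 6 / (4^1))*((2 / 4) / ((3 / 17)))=582073387 / 27000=21558.27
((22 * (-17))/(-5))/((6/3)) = 187/5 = 37.40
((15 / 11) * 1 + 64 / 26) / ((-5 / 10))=-1094 / 143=-7.65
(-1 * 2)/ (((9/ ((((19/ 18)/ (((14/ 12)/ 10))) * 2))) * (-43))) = 760/ 8127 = 0.09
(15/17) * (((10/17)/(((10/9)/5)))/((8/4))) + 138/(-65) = -35889/37570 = -0.96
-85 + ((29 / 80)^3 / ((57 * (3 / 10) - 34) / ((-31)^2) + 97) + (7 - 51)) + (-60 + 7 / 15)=-8996495228411 / 47718451200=-188.53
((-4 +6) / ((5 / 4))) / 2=4 / 5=0.80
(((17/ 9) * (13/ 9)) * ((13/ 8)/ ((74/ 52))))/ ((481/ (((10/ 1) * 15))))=71825/ 73926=0.97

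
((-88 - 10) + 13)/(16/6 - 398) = 255/1186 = 0.22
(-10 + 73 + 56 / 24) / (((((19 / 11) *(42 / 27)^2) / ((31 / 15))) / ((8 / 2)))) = 12276 / 95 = 129.22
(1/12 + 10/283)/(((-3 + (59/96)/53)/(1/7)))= -170872/30121105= -0.01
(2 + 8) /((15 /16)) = 32 /3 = 10.67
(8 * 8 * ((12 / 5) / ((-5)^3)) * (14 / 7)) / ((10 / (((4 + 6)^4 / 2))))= -6144 / 5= -1228.80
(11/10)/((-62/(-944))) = 2596/155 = 16.75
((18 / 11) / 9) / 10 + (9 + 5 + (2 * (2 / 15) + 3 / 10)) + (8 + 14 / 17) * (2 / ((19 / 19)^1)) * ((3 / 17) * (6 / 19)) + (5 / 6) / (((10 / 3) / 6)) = 15464114 / 906015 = 17.07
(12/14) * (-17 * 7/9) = -34/3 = -11.33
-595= -595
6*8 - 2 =46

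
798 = 798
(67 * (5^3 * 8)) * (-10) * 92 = -61640000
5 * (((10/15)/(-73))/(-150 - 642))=5/86724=0.00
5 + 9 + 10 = 24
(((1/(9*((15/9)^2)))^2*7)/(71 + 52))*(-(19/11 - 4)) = 7/33825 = 0.00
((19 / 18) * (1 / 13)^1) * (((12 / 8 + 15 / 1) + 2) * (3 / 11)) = 703 / 1716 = 0.41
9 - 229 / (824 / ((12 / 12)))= 7187 / 824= 8.72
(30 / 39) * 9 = 90 / 13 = 6.92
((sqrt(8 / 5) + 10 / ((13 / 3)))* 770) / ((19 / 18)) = 5544* sqrt(10) / 19 + 415800 / 247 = 2606.12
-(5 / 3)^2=-25 / 9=-2.78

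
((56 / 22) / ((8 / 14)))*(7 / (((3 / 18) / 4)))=8232 / 11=748.36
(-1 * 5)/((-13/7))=35/13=2.69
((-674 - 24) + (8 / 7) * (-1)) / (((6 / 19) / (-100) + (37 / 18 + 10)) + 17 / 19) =-20921850 / 387443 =-54.00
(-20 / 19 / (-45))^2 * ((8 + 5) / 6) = 104 / 87723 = 0.00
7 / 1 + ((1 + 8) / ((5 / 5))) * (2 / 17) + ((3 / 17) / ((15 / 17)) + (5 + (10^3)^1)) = 86127 / 85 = 1013.26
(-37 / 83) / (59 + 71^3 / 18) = -666 / 29794759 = -0.00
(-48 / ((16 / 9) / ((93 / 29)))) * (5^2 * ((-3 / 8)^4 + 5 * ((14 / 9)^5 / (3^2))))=-10996.08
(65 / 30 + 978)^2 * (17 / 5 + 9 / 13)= 4599959413 / 1170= 3931589.24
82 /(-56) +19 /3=409 /84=4.87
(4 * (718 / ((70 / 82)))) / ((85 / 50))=235504 / 119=1979.03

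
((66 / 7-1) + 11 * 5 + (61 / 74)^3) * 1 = 181508323 / 2836568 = 63.99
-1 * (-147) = 147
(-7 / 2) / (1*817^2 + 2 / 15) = -105 / 20024674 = -0.00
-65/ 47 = -1.38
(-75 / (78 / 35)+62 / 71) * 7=-423591 / 1846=-229.46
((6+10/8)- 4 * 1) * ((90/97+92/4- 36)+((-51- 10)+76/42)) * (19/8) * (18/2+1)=-5500.59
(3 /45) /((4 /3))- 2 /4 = -0.45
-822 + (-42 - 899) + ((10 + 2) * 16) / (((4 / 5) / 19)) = 2797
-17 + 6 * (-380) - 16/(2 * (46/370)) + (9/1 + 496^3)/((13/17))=47710656452/299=159567412.88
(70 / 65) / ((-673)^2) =14 / 5888077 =0.00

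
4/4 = 1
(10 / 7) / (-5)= -2 / 7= -0.29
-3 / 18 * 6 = -1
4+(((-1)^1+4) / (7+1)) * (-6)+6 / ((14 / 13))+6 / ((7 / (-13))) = -107 / 28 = -3.82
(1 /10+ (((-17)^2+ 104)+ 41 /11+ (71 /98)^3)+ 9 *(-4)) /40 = 18698110941 /2070622400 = 9.03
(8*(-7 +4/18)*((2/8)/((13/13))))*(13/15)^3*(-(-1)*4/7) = -1072136/212625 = -5.04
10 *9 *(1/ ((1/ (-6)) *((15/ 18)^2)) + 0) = -777.60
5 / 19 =0.26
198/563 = 0.35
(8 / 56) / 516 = 0.00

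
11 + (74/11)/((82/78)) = 7847/451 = 17.40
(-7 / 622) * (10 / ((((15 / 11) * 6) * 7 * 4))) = -11 / 22392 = -0.00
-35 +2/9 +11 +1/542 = -115979/4878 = -23.78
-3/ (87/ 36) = -36/ 29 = -1.24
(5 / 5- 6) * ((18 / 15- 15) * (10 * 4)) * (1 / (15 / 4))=736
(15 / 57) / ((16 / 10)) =25 / 152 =0.16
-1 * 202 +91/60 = -12029/60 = -200.48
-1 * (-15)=15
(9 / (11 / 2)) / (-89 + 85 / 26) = -156 / 8173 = -0.02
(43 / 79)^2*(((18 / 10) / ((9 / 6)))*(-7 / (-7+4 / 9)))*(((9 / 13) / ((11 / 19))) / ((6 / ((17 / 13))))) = 338627709 / 3422595605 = 0.10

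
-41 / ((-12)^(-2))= -5904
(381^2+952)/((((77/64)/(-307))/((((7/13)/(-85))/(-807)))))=-260984384/891735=-292.67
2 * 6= 12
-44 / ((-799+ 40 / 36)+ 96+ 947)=-198 / 1103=-0.18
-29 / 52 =-0.56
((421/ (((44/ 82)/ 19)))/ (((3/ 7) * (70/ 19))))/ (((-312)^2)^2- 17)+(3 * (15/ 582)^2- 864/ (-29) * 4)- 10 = 93152523730221913583/ 853245058161097470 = 109.17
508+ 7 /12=6103 /12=508.58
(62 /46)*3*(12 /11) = 4.41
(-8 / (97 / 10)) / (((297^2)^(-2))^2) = -4843302352113267020880 / 97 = -49930952083641928050.31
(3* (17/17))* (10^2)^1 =300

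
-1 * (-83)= 83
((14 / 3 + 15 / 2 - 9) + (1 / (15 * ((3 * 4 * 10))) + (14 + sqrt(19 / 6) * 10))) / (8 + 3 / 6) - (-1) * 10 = 10 * sqrt(114) / 51 + 183901 / 15300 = 14.11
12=12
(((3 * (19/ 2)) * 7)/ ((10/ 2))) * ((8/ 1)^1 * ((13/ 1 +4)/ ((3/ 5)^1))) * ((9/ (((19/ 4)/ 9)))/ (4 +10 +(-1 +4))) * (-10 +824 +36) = 7711200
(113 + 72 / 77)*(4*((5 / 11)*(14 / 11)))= 350920 / 1331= 263.65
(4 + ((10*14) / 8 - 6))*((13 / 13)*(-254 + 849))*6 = 55335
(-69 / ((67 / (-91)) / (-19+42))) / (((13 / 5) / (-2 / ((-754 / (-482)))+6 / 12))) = -32604915 / 50518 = -645.41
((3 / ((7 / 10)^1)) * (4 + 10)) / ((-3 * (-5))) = 4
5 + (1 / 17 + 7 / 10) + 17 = 3869 / 170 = 22.76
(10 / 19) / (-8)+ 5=375 / 76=4.93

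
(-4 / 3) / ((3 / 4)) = -16 / 9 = -1.78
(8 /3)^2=7.11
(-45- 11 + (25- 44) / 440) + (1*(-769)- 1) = -363459 / 440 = -826.04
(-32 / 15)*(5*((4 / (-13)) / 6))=64 / 117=0.55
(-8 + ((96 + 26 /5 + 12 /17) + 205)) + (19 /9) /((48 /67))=11084029 /36720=301.85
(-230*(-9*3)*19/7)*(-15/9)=-196650/7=-28092.86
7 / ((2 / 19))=133 / 2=66.50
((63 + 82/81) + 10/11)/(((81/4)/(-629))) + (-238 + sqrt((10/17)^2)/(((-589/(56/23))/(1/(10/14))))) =-37473093422746/16620909129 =-2254.58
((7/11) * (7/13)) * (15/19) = 0.27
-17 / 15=-1.13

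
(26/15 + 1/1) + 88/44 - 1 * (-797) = 12026/15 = 801.73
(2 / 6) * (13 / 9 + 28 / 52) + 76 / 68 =10613 / 5967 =1.78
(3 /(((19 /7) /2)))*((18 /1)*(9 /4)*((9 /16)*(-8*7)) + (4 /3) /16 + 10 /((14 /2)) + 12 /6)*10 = -534340 /19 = -28123.16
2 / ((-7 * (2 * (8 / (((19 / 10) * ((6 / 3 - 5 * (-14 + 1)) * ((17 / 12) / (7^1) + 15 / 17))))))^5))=-29812548785258002760556847203157 / 2179259735632331459788800000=-13680.13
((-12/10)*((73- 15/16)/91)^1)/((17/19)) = -65721/61880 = -1.06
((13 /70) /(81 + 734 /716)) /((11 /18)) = 41886 /11305525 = 0.00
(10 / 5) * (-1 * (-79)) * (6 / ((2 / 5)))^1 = 2370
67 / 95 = 0.71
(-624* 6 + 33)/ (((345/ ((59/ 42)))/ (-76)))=2773354/ 2415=1148.39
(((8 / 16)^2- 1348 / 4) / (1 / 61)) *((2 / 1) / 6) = -6847.25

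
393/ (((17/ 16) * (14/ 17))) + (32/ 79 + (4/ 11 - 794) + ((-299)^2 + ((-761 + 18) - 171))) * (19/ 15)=111527.92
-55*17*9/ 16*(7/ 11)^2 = -37485/ 176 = -212.98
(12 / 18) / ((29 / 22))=44 / 87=0.51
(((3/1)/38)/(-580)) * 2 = -3/11020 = -0.00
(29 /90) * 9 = 29 /10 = 2.90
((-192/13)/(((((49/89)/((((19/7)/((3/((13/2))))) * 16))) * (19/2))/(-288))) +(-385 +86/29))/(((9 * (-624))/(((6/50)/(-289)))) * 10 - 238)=757367775/1345349276614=0.00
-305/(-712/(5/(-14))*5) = -305/9968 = -0.03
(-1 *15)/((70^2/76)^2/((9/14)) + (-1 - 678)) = -48735/18802679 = -0.00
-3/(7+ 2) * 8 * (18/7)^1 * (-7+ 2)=240/7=34.29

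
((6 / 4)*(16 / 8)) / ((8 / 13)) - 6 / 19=693 / 152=4.56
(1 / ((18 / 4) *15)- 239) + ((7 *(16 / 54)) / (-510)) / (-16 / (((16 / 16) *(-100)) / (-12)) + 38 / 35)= -120112699 / 502605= -238.98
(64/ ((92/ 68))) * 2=2176/ 23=94.61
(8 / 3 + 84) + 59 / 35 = 9277 / 105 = 88.35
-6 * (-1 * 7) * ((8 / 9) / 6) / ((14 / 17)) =68 / 9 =7.56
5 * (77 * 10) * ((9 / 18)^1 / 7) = 275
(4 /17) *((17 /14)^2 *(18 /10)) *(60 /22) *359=329562 /539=611.43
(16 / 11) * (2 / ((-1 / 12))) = -384 / 11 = -34.91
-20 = -20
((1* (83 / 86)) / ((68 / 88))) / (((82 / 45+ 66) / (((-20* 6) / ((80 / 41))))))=-5053455 / 4462024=-1.13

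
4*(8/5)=6.40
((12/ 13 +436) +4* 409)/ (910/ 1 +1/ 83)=2236684/ 981903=2.28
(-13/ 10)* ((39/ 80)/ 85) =-507/ 68000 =-0.01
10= 10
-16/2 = -8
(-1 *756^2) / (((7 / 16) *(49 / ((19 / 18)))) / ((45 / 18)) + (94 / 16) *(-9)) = 48263040 / 3779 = 12771.38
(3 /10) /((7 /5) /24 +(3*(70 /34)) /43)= 1.49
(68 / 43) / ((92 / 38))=646 / 989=0.65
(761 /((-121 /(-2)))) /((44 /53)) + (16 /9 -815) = -19120181 /23958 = -798.07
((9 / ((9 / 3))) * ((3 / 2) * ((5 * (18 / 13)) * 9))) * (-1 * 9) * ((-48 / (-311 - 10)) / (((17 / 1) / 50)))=-26244000 / 23647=-1109.82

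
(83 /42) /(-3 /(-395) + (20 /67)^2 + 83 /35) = 147171865 /183807852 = 0.80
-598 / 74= -299 / 37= -8.08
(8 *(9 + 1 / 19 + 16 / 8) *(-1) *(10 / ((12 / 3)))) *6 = -25200 / 19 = -1326.32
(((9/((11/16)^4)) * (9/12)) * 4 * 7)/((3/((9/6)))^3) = 1548288/14641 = 105.75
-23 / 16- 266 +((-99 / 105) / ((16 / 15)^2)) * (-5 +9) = -121297 / 448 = -270.75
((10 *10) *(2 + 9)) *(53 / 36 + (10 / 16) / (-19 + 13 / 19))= 3303025 / 2088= 1581.91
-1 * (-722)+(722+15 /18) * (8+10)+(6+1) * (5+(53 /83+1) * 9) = 13871.23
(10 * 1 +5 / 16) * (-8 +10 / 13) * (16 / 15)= -1034 / 13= -79.54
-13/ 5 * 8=-104/ 5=-20.80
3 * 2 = 6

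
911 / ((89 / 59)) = 53749 / 89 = 603.92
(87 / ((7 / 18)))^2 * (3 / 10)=3678534 / 245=15014.42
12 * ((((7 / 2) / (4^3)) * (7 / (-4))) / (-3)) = 49 / 128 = 0.38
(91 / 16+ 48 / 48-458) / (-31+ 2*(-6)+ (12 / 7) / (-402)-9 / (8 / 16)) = 7.40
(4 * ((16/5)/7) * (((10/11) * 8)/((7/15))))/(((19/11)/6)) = 92160/931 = 98.99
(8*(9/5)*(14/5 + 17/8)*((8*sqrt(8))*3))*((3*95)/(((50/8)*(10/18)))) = 174633408*sqrt(2)/625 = 395150.29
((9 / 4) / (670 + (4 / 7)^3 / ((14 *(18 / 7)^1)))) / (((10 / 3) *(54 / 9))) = 27783 / 165464480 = 0.00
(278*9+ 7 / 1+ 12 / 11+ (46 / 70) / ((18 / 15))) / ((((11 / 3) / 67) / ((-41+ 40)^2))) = 77714305 / 1694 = 45876.21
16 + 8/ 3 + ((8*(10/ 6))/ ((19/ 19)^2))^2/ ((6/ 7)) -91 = 3647/ 27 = 135.07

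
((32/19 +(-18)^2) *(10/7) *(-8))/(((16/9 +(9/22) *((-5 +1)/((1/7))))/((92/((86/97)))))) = 39913.47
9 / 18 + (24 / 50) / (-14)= 163 / 350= 0.47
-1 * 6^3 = -216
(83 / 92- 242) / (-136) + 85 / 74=1352457 / 462944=2.92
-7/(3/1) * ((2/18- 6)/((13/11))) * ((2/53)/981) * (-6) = -308/114777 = -0.00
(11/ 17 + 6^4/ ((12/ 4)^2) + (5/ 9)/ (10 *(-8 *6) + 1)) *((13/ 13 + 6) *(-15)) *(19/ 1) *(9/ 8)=-2643540585/ 8143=-324639.64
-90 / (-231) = 30 / 77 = 0.39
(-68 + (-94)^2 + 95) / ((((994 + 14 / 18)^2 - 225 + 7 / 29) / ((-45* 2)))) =-1873726830 / 2324002103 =-0.81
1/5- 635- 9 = -3219/5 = -643.80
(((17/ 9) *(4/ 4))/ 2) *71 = 67.06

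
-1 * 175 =-175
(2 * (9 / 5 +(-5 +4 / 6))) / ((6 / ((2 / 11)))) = -76 / 495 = -0.15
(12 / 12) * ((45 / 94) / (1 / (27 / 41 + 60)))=111915 / 3854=29.04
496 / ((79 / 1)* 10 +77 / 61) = 976 / 1557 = 0.63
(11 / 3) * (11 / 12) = 121 / 36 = 3.36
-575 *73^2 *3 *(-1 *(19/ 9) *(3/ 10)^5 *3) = 565891839/ 4000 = 141472.96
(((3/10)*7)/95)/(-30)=-7/9500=-0.00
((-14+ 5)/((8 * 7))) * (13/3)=-39/56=-0.70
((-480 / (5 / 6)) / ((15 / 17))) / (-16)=204 / 5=40.80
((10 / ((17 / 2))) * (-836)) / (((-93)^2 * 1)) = -16720 / 147033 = -0.11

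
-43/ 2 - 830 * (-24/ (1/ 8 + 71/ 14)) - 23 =735047/ 194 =3788.90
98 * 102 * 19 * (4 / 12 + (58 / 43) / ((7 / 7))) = 13737836 / 43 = 319484.56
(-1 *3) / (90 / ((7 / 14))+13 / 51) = -153 / 9193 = -0.02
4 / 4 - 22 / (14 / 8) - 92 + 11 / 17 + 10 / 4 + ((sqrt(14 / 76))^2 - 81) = -409784 / 2261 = -181.24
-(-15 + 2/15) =223/15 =14.87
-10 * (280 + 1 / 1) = -2810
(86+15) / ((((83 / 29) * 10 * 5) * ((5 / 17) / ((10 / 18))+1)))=49793 / 107900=0.46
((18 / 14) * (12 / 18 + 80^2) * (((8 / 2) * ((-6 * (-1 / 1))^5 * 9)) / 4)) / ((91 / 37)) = 149165437248 / 637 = 234168661.30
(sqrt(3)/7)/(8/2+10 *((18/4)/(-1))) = -sqrt(3)/287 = -0.01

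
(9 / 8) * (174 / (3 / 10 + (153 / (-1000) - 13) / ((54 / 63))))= -1174500 / 90271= -13.01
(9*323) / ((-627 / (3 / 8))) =-153 / 88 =-1.74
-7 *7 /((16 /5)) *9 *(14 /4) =-15435 /32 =-482.34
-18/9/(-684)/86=1/29412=0.00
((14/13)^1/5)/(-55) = -0.00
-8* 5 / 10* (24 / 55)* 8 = -768 / 55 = -13.96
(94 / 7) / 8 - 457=-12749 / 28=-455.32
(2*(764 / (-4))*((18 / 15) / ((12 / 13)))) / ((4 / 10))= -2483 / 2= -1241.50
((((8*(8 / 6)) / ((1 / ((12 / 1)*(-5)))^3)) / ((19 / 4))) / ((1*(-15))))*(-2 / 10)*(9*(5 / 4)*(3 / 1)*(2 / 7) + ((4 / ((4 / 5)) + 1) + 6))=-139972.33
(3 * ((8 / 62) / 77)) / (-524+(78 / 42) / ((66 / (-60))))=-6 / 627409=-0.00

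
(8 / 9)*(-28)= -224 / 9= -24.89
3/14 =0.21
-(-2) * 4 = 8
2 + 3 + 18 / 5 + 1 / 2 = 91 / 10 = 9.10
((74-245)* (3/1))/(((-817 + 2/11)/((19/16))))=35739/47920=0.75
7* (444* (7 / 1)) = 21756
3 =3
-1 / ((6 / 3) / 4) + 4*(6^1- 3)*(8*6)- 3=571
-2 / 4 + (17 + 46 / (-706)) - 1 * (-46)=44079 / 706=62.43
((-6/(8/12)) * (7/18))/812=-1/232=-0.00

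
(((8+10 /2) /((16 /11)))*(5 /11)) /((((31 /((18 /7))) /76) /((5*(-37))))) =-2056275 /434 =-4737.96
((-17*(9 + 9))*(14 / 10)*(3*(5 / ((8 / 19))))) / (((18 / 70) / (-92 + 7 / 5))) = 21508893 / 4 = 5377223.25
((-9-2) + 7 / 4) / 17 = -37 / 68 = -0.54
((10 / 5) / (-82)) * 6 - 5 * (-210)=43044 / 41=1049.85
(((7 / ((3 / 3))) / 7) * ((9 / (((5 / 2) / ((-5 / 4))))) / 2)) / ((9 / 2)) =-1 / 2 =-0.50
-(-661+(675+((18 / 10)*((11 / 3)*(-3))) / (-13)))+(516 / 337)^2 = -97284481 / 7381985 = -13.18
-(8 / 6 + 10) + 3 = -25 / 3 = -8.33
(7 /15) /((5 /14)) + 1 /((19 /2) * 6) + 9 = 4904 /475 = 10.32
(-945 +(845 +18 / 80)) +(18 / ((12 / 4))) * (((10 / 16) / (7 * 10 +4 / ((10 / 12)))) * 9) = -371471 / 3740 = -99.32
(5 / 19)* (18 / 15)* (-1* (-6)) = 36 / 19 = 1.89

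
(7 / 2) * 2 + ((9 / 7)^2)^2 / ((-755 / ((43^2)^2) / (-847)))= 2714122969436 / 258965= 10480655.57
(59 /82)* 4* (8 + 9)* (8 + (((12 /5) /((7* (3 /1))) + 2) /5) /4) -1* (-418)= 5844661 /7175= 814.59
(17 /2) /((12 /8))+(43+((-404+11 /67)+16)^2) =2026316069 /13467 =150465.29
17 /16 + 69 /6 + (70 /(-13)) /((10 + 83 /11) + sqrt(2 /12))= 8470 * sqrt(6) /2903849 + 569407089 /46461584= 12.26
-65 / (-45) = 13 / 9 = 1.44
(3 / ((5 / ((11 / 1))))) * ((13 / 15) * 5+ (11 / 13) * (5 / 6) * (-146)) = -42306 / 65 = -650.86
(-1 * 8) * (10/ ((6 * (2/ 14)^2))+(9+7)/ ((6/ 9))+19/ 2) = -2764/ 3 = -921.33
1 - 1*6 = -5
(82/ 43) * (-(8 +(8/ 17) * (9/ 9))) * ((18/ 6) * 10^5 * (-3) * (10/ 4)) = 26568000000/ 731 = 36344733.24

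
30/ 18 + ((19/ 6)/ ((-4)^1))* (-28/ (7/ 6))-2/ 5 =304/ 15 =20.27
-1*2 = -2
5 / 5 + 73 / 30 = 103 / 30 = 3.43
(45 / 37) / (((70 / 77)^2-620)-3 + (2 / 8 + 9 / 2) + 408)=-7260 / 1250119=-0.01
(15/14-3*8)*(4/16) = -321/56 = -5.73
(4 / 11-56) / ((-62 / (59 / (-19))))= -18054 / 6479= -2.79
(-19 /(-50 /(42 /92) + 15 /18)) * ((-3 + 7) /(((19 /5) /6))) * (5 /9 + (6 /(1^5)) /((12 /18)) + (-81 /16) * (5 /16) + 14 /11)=1640359 /160688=10.21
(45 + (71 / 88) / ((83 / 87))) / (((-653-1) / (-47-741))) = 21988943 / 398068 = 55.24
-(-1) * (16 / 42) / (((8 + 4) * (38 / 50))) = 50 / 1197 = 0.04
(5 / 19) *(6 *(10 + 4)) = 420 / 19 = 22.11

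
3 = 3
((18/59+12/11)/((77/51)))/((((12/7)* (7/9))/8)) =277236/49973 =5.55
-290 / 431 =-0.67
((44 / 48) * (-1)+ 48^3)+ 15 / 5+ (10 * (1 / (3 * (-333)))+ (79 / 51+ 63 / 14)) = 7513287511 / 67932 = 110600.12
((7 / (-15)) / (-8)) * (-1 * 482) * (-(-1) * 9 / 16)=-5061 / 320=-15.82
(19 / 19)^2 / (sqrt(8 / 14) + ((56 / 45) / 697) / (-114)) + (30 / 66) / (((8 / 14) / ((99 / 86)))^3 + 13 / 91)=3196246718025 *sqrt(7) / 6392493433306 + 96706186456143398526 / 56415183271207793891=3.04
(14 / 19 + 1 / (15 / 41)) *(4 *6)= 7912 / 95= 83.28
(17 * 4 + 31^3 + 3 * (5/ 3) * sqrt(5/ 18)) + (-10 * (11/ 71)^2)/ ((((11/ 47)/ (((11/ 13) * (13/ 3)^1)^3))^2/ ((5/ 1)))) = -85940401799/ 3674889 + 5 * sqrt(10)/ 6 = -23383.21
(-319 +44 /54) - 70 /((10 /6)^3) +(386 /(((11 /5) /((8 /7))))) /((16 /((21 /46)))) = -111886261 /341550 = -327.58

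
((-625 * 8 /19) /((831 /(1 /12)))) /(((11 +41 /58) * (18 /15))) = -181250 /96486579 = -0.00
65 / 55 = 13 / 11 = 1.18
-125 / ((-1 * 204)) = 125 / 204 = 0.61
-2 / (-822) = 1 / 411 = 0.00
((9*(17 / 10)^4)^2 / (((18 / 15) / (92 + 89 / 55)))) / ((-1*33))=-323263575573381 / 24200000000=-13358.00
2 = 2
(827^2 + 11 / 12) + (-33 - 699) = 683197.92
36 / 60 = 3 / 5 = 0.60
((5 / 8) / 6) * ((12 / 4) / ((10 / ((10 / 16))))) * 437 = 2185 / 256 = 8.54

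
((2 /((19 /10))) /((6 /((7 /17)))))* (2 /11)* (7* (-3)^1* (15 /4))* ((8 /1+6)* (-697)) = 2109450 /209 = 10093.06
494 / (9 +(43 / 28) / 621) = 8589672 / 156535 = 54.87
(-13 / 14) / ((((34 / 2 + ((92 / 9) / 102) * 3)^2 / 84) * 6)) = -0.04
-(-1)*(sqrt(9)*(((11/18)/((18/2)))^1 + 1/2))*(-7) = -322/27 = -11.93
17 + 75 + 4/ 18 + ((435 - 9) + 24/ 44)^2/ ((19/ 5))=992577050/ 20691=47971.44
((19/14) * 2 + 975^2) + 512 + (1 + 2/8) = 26631947/28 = 951140.96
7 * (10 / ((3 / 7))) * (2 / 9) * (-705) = -230300 / 9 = -25588.89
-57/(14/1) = -57/14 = -4.07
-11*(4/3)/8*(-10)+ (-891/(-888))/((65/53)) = 19.15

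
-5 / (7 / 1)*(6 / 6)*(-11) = 55 / 7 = 7.86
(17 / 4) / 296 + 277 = 327985 / 1184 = 277.01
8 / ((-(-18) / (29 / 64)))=29 / 144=0.20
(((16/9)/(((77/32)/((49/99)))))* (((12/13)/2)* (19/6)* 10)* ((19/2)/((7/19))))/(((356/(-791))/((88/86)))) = -13889200640/44328141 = -313.33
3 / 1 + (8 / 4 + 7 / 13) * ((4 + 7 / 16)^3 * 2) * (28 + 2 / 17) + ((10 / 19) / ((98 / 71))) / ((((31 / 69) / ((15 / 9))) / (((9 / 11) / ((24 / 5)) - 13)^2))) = 10044256871170589 / 790294529024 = 12709.51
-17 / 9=-1.89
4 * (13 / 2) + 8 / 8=27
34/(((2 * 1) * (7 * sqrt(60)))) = 17 * sqrt(15)/210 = 0.31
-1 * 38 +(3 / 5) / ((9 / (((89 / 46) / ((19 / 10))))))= -49729 / 1311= -37.93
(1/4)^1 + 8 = 33/4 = 8.25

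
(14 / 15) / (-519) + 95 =739561 / 7785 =95.00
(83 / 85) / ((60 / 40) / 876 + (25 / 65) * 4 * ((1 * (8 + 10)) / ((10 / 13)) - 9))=630136 / 14297425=0.04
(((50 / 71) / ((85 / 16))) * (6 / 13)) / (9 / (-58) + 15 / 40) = 74240 / 266747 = 0.28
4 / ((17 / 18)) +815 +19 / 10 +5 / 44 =3071471 / 3740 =821.25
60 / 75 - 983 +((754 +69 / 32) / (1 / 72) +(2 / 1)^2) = 1069301 / 20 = 53465.05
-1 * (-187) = 187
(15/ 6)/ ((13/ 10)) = 25/ 13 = 1.92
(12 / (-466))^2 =36 / 54289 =0.00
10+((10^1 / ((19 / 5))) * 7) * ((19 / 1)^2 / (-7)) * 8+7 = -7583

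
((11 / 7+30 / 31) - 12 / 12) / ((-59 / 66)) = -22044 / 12803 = -1.72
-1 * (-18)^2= -324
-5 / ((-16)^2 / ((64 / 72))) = -5 / 288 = -0.02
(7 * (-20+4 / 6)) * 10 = -4060 / 3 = -1353.33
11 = 11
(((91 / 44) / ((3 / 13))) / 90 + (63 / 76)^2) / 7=964013 / 8577360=0.11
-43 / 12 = -3.58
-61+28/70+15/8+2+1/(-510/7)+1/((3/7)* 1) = -110987/2040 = -54.41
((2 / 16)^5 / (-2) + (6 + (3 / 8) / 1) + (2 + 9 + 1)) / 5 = 1204223 / 327680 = 3.67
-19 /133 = -1 /7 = -0.14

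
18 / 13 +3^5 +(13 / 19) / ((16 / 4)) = 241621 / 988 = 244.56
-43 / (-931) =43 / 931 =0.05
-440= -440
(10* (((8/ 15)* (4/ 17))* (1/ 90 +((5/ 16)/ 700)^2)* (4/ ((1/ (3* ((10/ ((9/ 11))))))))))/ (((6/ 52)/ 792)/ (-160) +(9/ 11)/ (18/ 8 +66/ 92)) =50514088768/ 6810509349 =7.42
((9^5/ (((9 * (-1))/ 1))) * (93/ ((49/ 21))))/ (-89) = 1830519/ 623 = 2938.23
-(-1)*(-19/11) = -19/11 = -1.73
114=114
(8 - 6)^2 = 4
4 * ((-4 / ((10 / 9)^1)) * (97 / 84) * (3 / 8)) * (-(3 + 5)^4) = 893952 / 35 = 25541.49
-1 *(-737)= 737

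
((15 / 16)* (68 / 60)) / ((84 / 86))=731 / 672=1.09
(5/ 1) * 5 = 25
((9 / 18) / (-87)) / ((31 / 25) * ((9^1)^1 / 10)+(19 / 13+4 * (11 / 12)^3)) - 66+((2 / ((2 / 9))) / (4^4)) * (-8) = -244336375263 / 3686300896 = -66.28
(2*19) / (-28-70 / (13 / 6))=-247 / 392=-0.63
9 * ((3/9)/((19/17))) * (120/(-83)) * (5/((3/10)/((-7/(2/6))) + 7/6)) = -3213000/190817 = -16.84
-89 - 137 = -226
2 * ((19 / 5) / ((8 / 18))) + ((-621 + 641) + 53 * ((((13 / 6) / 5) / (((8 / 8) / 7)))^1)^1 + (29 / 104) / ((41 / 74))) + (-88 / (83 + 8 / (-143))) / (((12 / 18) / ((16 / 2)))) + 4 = 71932677211 / 379314780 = 189.64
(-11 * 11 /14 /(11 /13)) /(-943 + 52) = 13 /1134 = 0.01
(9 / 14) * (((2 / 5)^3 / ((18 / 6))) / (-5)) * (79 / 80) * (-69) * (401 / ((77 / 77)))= 6557553 / 87500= 74.94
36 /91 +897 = 81663 /91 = 897.40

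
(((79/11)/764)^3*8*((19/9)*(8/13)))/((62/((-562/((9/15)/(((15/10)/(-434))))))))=13161676105/29197484595315036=0.00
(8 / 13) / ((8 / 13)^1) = 1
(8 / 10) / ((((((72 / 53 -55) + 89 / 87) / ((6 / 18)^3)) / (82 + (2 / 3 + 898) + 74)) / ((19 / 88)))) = -23099573 / 180148320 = -0.13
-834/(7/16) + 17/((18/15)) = -79469/42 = -1892.12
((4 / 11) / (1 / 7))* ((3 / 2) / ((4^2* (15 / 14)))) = 49 / 220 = 0.22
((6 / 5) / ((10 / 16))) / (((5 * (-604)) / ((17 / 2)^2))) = -867 / 18875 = -0.05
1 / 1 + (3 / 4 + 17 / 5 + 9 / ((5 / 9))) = 427 / 20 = 21.35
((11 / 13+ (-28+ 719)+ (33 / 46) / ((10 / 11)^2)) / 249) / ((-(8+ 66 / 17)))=-234737751 / 1002606800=-0.23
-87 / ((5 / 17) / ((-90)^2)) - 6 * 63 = -2396358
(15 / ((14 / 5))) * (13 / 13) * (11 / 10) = 165 / 28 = 5.89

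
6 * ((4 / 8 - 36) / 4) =-213 / 4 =-53.25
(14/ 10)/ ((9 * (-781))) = -7/ 35145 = -0.00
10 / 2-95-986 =-1076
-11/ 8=-1.38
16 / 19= 0.84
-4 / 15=-0.27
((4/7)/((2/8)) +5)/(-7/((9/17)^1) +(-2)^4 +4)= 459/427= 1.07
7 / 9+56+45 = 916 / 9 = 101.78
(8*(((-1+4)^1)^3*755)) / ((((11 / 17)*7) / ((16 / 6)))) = 96012.47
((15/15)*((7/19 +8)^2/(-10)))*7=-176967/3610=-49.02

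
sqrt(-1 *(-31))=sqrt(31)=5.57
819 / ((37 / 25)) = 20475 / 37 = 553.38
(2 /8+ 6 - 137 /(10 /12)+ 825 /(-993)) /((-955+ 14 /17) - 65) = 17891701 /114698120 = 0.16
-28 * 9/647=-0.39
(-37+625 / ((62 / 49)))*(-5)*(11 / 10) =-311641 / 124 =-2513.23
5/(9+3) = 5/12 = 0.42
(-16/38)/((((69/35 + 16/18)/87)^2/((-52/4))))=78107538600/15424219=5063.95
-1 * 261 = -261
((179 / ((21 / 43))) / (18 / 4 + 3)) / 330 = 7697 / 51975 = 0.15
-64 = -64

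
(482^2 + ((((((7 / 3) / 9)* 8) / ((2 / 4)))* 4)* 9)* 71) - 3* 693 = 722543 / 3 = 240847.67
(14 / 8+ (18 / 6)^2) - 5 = 23 / 4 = 5.75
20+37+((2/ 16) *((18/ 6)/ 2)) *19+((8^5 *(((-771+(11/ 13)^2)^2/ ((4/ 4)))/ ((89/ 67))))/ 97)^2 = 22147251514720641715959275202542617/ 972725459410476304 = 22768244935362400.84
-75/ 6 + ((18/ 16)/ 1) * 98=391/ 4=97.75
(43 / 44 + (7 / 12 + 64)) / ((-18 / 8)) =-8654 / 297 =-29.14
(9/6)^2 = 9/4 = 2.25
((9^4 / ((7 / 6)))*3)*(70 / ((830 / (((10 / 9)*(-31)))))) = -4067820 / 83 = -49009.88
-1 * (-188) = 188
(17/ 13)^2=289/ 169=1.71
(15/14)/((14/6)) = 45/98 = 0.46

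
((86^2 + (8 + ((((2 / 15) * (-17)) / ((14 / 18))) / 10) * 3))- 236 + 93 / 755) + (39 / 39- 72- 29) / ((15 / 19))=558142156 / 79275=7040.58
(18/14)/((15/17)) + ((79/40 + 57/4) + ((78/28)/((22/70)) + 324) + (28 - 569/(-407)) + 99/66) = 43469337/113960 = 381.44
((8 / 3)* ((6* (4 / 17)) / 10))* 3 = 1.13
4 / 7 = 0.57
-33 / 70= -0.47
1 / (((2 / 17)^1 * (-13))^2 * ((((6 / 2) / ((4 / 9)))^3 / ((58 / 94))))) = 134096 / 156342069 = 0.00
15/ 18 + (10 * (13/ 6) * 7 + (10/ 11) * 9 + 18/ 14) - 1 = 24789/ 154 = 160.97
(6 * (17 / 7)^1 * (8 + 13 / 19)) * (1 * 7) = 16830 / 19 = 885.79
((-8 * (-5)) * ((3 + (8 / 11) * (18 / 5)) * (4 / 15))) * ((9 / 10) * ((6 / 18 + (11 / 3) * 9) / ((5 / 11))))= 19776 / 5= 3955.20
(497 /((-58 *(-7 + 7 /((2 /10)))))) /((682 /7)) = -497 /158224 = -0.00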